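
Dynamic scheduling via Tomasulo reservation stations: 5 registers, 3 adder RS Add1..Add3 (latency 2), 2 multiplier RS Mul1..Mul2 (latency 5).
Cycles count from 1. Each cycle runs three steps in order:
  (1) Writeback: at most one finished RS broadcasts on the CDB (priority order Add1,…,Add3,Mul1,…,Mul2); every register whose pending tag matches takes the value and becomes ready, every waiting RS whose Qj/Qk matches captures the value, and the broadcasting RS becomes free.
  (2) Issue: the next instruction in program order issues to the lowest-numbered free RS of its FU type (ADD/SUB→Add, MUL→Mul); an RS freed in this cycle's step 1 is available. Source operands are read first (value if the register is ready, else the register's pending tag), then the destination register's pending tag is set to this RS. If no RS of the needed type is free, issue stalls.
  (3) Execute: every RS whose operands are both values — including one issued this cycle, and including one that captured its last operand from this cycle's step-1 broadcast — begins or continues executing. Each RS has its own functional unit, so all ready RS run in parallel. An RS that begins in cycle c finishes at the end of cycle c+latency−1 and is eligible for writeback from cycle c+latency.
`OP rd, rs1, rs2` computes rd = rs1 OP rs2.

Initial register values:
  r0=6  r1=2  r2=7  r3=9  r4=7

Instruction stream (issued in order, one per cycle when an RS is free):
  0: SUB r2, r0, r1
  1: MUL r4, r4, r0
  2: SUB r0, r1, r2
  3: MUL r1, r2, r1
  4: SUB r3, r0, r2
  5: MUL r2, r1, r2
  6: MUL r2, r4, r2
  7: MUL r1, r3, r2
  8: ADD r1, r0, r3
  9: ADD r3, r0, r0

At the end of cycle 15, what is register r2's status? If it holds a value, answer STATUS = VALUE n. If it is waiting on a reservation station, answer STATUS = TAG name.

cycle 1: issue SUB r2<-Add1 // r0:6,r1:2,r2:Add1,r3:9,r4:7
cycle 2: issue MUL r4<-Mul1 // r0:6,r1:2,r2:Add1,r3:9,r4:Mul1
cycle 3: CDB Add1=4; issue SUB r0<-Add1 // r0:Add1,r1:2,r2:4,r3:9,r4:Mul1
cycle 4: issue MUL r1<-Mul2 // r0:Add1,r1:Mul2,r2:4,r3:9,r4:Mul1
cycle 5: CDB Add1=-2; issue SUB r3<-Add1 // r0:-2,r1:Mul2,r2:4,r3:Add1,r4:Mul1
cycle 6: stall // r0:-2,r1:Mul2,r2:4,r3:Add1,r4:Mul1
cycle 7: CDB Add1=-6; stall // r0:-2,r1:Mul2,r2:4,r3:-6,r4:Mul1
cycle 8: CDB Mul1=42; issue MUL r2<-Mul1 // r0:-2,r1:Mul2,r2:Mul1,r3:-6,r4:42
cycle 9: CDB Mul2=8; issue MUL r2<-Mul2 // r0:-2,r1:8,r2:Mul2,r3:-6,r4:42
cycle 10: stall // r0:-2,r1:8,r2:Mul2,r3:-6,r4:42
cycle 11: stall // r0:-2,r1:8,r2:Mul2,r3:-6,r4:42
cycle 12: stall // r0:-2,r1:8,r2:Mul2,r3:-6,r4:42
cycle 13: stall // r0:-2,r1:8,r2:Mul2,r3:-6,r4:42
cycle 14: CDB Mul1=32; issue MUL r1<-Mul1 // r0:-2,r1:Mul1,r2:Mul2,r3:-6,r4:42
cycle 15: issue ADD r1<-Add1 // r0:-2,r1:Add1,r2:Mul2,r3:-6,r4:42

STATUS = TAG Mul2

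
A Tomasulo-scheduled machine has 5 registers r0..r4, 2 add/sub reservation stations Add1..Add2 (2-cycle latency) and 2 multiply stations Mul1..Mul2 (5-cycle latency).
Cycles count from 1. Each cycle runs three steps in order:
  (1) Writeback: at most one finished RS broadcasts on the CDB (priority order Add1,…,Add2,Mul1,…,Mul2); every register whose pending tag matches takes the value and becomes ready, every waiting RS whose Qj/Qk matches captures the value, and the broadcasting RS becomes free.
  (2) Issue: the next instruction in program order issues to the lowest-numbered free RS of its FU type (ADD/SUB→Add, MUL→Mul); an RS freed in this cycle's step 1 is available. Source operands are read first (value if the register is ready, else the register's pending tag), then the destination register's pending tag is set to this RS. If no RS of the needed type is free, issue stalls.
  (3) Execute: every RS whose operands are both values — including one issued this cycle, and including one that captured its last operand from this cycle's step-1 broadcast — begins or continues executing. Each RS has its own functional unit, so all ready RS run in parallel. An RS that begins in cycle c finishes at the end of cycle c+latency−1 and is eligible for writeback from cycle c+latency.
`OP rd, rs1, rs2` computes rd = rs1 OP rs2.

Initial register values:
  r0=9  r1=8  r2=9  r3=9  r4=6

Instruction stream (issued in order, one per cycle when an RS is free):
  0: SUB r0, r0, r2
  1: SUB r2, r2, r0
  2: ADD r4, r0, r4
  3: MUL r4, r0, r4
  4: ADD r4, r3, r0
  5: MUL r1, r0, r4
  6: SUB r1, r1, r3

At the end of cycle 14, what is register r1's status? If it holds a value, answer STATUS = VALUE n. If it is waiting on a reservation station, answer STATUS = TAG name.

cycle 1: issue SUB r0<-Add1 // r0:Add1,r1:8,r2:9,r3:9,r4:6
cycle 2: issue SUB r2<-Add2 // r0:Add1,r1:8,r2:Add2,r3:9,r4:6
cycle 3: CDB Add1=0; issue ADD r4<-Add1 // r0:0,r1:8,r2:Add2,r3:9,r4:Add1
cycle 4: issue MUL r4<-Mul1 // r0:0,r1:8,r2:Add2,r3:9,r4:Mul1
cycle 5: CDB Add1=6; issue ADD r4<-Add1 // r0:0,r1:8,r2:Add2,r3:9,r4:Add1
cycle 6: CDB Add2=9; issue MUL r1<-Mul2 // r0:0,r1:Mul2,r2:9,r3:9,r4:Add1
cycle 7: CDB Add1=9; issue SUB r1<-Add1 // r0:0,r1:Add1,r2:9,r3:9,r4:9
cycle 8: - // r0:0,r1:Add1,r2:9,r3:9,r4:9
cycle 9: - // r0:0,r1:Add1,r2:9,r3:9,r4:9
cycle 10: CDB Mul1=0 // r0:0,r1:Add1,r2:9,r3:9,r4:9
cycle 11: - // r0:0,r1:Add1,r2:9,r3:9,r4:9
cycle 12: CDB Mul2=0 // r0:0,r1:Add1,r2:9,r3:9,r4:9
cycle 13: - // r0:0,r1:Add1,r2:9,r3:9,r4:9
cycle 14: CDB Add1=-9 // r0:0,r1:-9,r2:9,r3:9,r4:9

STATUS = VALUE -9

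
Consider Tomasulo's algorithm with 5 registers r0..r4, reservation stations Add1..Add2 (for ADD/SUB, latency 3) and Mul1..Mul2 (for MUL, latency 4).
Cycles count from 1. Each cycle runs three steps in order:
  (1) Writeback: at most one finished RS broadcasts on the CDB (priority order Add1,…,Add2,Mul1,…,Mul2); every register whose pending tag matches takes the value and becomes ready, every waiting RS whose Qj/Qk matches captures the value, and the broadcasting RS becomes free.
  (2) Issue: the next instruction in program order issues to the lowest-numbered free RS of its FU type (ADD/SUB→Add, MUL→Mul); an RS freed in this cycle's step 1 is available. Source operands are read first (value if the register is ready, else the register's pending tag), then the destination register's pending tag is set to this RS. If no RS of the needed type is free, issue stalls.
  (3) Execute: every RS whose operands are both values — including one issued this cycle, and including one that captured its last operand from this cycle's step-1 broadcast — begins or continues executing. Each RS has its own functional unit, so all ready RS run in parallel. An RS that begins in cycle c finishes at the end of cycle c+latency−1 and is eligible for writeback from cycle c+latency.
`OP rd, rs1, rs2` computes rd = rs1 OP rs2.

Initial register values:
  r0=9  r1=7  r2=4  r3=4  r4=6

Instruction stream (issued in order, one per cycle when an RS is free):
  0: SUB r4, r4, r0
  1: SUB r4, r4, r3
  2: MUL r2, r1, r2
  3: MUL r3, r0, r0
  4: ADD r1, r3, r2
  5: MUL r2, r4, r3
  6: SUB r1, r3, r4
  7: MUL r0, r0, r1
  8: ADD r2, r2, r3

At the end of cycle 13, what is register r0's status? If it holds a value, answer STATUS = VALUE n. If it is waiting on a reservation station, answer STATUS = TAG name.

STATUS = TAG Mul2

  c1: issue SUB r4<-Add1  regs: r0:9,r1:7,r2:4,r3:4,r4:Add1
  c2: issue SUB r4<-Add2  regs: r0:9,r1:7,r2:4,r3:4,r4:Add2
  c3: issue MUL r2<-Mul1  regs: r0:9,r1:7,r2:Mul1,r3:4,r4:Add2
  c4: CDB Add1=-3; issue MUL r3<-Mul2  regs: r0:9,r1:7,r2:Mul1,r3:Mul2,r4:Add2
  c5: issue ADD r1<-Add1  regs: r0:9,r1:Add1,r2:Mul1,r3:Mul2,r4:Add2
  c6: stall  regs: r0:9,r1:Add1,r2:Mul1,r3:Mul2,r4:Add2
  c7: CDB Add2=-7; stall  regs: r0:9,r1:Add1,r2:Mul1,r3:Mul2,r4:-7
  c8: CDB Mul1=28; issue MUL r2<-Mul1  regs: r0:9,r1:Add1,r2:Mul1,r3:Mul2,r4:-7
  c9: CDB Mul2=81; issue SUB r1<-Add2  regs: r0:9,r1:Add2,r2:Mul1,r3:81,r4:-7
  c10: issue MUL r0<-Mul2  regs: r0:Mul2,r1:Add2,r2:Mul1,r3:81,r4:-7
  c11: stall  regs: r0:Mul2,r1:Add2,r2:Mul1,r3:81,r4:-7
  c12: CDB Add1=109; issue ADD r2<-Add1  regs: r0:Mul2,r1:Add2,r2:Add1,r3:81,r4:-7
  c13: CDB Add2=88  regs: r0:Mul2,r1:88,r2:Add1,r3:81,r4:-7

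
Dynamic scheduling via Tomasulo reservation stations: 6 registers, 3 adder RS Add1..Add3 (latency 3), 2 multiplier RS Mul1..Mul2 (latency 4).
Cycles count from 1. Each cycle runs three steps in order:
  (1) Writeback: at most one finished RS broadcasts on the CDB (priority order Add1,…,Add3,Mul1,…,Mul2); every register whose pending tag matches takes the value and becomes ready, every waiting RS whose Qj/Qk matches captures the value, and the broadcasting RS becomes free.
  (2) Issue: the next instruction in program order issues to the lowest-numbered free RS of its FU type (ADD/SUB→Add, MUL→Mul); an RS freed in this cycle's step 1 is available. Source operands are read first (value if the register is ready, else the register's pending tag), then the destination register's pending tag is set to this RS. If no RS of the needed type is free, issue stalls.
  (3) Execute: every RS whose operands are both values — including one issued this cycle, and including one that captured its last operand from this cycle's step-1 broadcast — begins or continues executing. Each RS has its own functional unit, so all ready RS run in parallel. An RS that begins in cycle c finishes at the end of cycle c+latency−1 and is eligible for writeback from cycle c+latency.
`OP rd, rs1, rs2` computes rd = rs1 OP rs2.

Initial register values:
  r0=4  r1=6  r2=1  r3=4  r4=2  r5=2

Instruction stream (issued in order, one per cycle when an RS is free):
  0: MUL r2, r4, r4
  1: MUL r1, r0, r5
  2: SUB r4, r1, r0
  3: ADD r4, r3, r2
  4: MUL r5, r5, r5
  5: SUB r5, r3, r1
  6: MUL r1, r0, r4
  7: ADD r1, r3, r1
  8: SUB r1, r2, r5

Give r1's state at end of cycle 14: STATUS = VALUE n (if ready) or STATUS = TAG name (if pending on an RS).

STATUS = VALUE 8

cycle 1: issue MUL r2<-Mul1 // r0:4,r1:6,r2:Mul1,r3:4,r4:2,r5:2
cycle 2: issue MUL r1<-Mul2 // r0:4,r1:Mul2,r2:Mul1,r3:4,r4:2,r5:2
cycle 3: issue SUB r4<-Add1 // r0:4,r1:Mul2,r2:Mul1,r3:4,r4:Add1,r5:2
cycle 4: issue ADD r4<-Add2 // r0:4,r1:Mul2,r2:Mul1,r3:4,r4:Add2,r5:2
cycle 5: CDB Mul1=4; issue MUL r5<-Mul1 // r0:4,r1:Mul2,r2:4,r3:4,r4:Add2,r5:Mul1
cycle 6: CDB Mul2=8; issue SUB r5<-Add3 // r0:4,r1:8,r2:4,r3:4,r4:Add2,r5:Add3
cycle 7: issue MUL r1<-Mul2 // r0:4,r1:Mul2,r2:4,r3:4,r4:Add2,r5:Add3
cycle 8: CDB Add2=8; issue ADD r1<-Add2 // r0:4,r1:Add2,r2:4,r3:4,r4:8,r5:Add3
cycle 9: CDB Add1=4; issue SUB r1<-Add1 // r0:4,r1:Add1,r2:4,r3:4,r4:8,r5:Add3
cycle 10: CDB Add3=-4 // r0:4,r1:Add1,r2:4,r3:4,r4:8,r5:-4
cycle 11: CDB Mul1=4 // r0:4,r1:Add1,r2:4,r3:4,r4:8,r5:-4
cycle 12: CDB Mul2=32 // r0:4,r1:Add1,r2:4,r3:4,r4:8,r5:-4
cycle 13: CDB Add1=8 // r0:4,r1:8,r2:4,r3:4,r4:8,r5:-4
cycle 14: - // r0:4,r1:8,r2:4,r3:4,r4:8,r5:-4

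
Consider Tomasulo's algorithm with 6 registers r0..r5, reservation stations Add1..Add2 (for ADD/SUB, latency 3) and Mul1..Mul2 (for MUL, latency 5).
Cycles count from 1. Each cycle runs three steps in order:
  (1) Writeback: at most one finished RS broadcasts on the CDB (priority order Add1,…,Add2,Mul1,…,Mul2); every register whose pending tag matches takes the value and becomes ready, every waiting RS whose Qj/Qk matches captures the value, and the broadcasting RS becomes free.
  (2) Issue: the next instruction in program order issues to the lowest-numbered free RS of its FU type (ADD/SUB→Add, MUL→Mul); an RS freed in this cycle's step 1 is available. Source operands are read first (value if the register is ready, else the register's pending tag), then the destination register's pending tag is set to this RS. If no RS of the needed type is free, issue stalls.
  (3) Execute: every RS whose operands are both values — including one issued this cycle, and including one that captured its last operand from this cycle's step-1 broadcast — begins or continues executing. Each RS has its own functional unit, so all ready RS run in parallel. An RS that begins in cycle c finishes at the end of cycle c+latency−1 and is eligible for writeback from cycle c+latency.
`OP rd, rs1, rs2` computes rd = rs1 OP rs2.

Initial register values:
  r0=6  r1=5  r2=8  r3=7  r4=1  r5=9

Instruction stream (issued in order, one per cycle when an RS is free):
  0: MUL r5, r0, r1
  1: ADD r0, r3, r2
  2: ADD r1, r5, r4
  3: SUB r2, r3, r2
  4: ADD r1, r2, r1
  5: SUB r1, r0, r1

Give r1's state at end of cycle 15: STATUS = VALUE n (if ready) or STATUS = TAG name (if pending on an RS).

STATUS = VALUE -15

cycle 1: issue MUL r5<-Mul1 // r0:6,r1:5,r2:8,r3:7,r4:1,r5:Mul1
cycle 2: issue ADD r0<-Add1 // r0:Add1,r1:5,r2:8,r3:7,r4:1,r5:Mul1
cycle 3: issue ADD r1<-Add2 // r0:Add1,r1:Add2,r2:8,r3:7,r4:1,r5:Mul1
cycle 4: stall // r0:Add1,r1:Add2,r2:8,r3:7,r4:1,r5:Mul1
cycle 5: CDB Add1=15; issue SUB r2<-Add1 // r0:15,r1:Add2,r2:Add1,r3:7,r4:1,r5:Mul1
cycle 6: CDB Mul1=30; stall // r0:15,r1:Add2,r2:Add1,r3:7,r4:1,r5:30
cycle 7: stall // r0:15,r1:Add2,r2:Add1,r3:7,r4:1,r5:30
cycle 8: CDB Add1=-1; issue ADD r1<-Add1 // r0:15,r1:Add1,r2:-1,r3:7,r4:1,r5:30
cycle 9: CDB Add2=31; issue SUB r1<-Add2 // r0:15,r1:Add2,r2:-1,r3:7,r4:1,r5:30
cycle 10: - // r0:15,r1:Add2,r2:-1,r3:7,r4:1,r5:30
cycle 11: - // r0:15,r1:Add2,r2:-1,r3:7,r4:1,r5:30
cycle 12: CDB Add1=30 // r0:15,r1:Add2,r2:-1,r3:7,r4:1,r5:30
cycle 13: - // r0:15,r1:Add2,r2:-1,r3:7,r4:1,r5:30
cycle 14: - // r0:15,r1:Add2,r2:-1,r3:7,r4:1,r5:30
cycle 15: CDB Add2=-15 // r0:15,r1:-15,r2:-1,r3:7,r4:1,r5:30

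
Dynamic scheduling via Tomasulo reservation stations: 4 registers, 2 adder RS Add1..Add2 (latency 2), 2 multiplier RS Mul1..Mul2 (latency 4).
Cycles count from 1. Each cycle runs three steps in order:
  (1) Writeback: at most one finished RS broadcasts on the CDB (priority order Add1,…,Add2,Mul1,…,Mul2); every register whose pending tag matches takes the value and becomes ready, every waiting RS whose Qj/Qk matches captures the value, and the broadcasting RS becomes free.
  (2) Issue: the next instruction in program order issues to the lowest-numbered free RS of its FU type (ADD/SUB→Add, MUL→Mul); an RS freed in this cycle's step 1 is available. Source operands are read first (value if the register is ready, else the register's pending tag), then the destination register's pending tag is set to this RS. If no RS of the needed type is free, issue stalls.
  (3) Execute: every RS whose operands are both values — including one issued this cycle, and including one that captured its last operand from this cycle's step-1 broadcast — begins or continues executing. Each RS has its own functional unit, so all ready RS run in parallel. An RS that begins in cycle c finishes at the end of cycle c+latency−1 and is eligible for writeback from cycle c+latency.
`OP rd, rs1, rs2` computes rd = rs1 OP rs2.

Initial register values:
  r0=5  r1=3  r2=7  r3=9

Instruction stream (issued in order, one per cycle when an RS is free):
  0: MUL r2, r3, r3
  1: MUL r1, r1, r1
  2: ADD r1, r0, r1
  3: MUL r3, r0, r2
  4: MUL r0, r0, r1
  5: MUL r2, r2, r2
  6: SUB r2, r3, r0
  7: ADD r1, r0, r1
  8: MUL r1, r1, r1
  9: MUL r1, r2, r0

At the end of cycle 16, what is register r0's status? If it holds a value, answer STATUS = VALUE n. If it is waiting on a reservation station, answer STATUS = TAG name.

STATUS = VALUE 70

cycle 1: issue MUL r2<-Mul1 // r0:5,r1:3,r2:Mul1,r3:9
cycle 2: issue MUL r1<-Mul2 // r0:5,r1:Mul2,r2:Mul1,r3:9
cycle 3: issue ADD r1<-Add1 // r0:5,r1:Add1,r2:Mul1,r3:9
cycle 4: stall // r0:5,r1:Add1,r2:Mul1,r3:9
cycle 5: CDB Mul1=81; issue MUL r3<-Mul1 // r0:5,r1:Add1,r2:81,r3:Mul1
cycle 6: CDB Mul2=9; issue MUL r0<-Mul2 // r0:Mul2,r1:Add1,r2:81,r3:Mul1
cycle 7: stall // r0:Mul2,r1:Add1,r2:81,r3:Mul1
cycle 8: CDB Add1=14; stall // r0:Mul2,r1:14,r2:81,r3:Mul1
cycle 9: CDB Mul1=405; issue MUL r2<-Mul1 // r0:Mul2,r1:14,r2:Mul1,r3:405
cycle 10: issue SUB r2<-Add1 // r0:Mul2,r1:14,r2:Add1,r3:405
cycle 11: issue ADD r1<-Add2 // r0:Mul2,r1:Add2,r2:Add1,r3:405
cycle 12: CDB Mul2=70; issue MUL r1<-Mul2 // r0:70,r1:Mul2,r2:Add1,r3:405
cycle 13: CDB Mul1=6561; issue MUL r1<-Mul1 // r0:70,r1:Mul1,r2:Add1,r3:405
cycle 14: CDB Add1=335 // r0:70,r1:Mul1,r2:335,r3:405
cycle 15: CDB Add2=84 // r0:70,r1:Mul1,r2:335,r3:405
cycle 16: - // r0:70,r1:Mul1,r2:335,r3:405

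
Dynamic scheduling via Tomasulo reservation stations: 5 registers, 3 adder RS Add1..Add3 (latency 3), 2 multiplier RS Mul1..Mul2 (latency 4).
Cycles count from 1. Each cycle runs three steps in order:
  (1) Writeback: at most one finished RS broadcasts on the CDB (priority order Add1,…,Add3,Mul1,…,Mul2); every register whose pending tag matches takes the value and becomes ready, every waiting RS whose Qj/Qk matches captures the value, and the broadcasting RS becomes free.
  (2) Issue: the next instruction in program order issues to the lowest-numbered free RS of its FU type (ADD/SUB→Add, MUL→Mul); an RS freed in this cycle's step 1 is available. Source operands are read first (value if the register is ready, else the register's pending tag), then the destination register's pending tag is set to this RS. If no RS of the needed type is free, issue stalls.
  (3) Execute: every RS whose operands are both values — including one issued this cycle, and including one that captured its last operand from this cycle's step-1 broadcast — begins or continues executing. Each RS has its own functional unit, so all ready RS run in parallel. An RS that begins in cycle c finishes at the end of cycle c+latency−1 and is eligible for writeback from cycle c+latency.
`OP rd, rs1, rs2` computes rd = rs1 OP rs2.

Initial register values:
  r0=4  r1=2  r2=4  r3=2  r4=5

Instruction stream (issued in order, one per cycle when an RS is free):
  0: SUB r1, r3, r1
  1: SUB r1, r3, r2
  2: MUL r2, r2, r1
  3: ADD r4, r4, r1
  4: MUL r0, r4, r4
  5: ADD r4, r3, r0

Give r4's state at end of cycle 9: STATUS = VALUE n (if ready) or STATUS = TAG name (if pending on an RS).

  c1: issue SUB r1<-Add1  regs: r0:4,r1:Add1,r2:4,r3:2,r4:5
  c2: issue SUB r1<-Add2  regs: r0:4,r1:Add2,r2:4,r3:2,r4:5
  c3: issue MUL r2<-Mul1  regs: r0:4,r1:Add2,r2:Mul1,r3:2,r4:5
  c4: CDB Add1=0; issue ADD r4<-Add1  regs: r0:4,r1:Add2,r2:Mul1,r3:2,r4:Add1
  c5: CDB Add2=-2; issue MUL r0<-Mul2  regs: r0:Mul2,r1:-2,r2:Mul1,r3:2,r4:Add1
  c6: issue ADD r4<-Add2  regs: r0:Mul2,r1:-2,r2:Mul1,r3:2,r4:Add2
  c7: -  regs: r0:Mul2,r1:-2,r2:Mul1,r3:2,r4:Add2
  c8: CDB Add1=3  regs: r0:Mul2,r1:-2,r2:Mul1,r3:2,r4:Add2
  c9: CDB Mul1=-8  regs: r0:Mul2,r1:-2,r2:-8,r3:2,r4:Add2

STATUS = TAG Add2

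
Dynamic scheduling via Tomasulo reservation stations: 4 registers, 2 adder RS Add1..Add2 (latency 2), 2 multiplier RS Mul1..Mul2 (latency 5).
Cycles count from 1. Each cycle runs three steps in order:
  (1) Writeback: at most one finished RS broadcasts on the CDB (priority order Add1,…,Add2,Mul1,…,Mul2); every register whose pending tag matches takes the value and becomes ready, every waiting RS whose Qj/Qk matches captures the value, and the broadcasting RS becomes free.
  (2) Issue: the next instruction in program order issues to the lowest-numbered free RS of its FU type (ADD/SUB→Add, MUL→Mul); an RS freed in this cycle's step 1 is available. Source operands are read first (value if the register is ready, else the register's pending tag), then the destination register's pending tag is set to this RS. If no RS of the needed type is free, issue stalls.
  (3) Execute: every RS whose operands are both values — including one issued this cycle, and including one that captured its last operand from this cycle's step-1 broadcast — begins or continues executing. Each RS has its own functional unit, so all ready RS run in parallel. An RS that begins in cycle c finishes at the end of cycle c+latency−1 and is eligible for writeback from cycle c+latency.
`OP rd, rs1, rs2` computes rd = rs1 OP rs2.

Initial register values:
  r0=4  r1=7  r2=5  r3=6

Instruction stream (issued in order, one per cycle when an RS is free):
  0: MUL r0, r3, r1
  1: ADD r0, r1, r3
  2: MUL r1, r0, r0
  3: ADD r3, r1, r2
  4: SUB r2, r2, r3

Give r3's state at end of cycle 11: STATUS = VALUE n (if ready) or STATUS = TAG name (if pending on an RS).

STATUS = VALUE 174

  c1: issue MUL r0<-Mul1  regs: r0:Mul1,r1:7,r2:5,r3:6
  c2: issue ADD r0<-Add1  regs: r0:Add1,r1:7,r2:5,r3:6
  c3: issue MUL r1<-Mul2  regs: r0:Add1,r1:Mul2,r2:5,r3:6
  c4: CDB Add1=13; issue ADD r3<-Add1  regs: r0:13,r1:Mul2,r2:5,r3:Add1
  c5: issue SUB r2<-Add2  regs: r0:13,r1:Mul2,r2:Add2,r3:Add1
  c6: CDB Mul1=42  regs: r0:13,r1:Mul2,r2:Add2,r3:Add1
  c7: -  regs: r0:13,r1:Mul2,r2:Add2,r3:Add1
  c8: -  regs: r0:13,r1:Mul2,r2:Add2,r3:Add1
  c9: CDB Mul2=169  regs: r0:13,r1:169,r2:Add2,r3:Add1
  c10: -  regs: r0:13,r1:169,r2:Add2,r3:Add1
  c11: CDB Add1=174  regs: r0:13,r1:169,r2:Add2,r3:174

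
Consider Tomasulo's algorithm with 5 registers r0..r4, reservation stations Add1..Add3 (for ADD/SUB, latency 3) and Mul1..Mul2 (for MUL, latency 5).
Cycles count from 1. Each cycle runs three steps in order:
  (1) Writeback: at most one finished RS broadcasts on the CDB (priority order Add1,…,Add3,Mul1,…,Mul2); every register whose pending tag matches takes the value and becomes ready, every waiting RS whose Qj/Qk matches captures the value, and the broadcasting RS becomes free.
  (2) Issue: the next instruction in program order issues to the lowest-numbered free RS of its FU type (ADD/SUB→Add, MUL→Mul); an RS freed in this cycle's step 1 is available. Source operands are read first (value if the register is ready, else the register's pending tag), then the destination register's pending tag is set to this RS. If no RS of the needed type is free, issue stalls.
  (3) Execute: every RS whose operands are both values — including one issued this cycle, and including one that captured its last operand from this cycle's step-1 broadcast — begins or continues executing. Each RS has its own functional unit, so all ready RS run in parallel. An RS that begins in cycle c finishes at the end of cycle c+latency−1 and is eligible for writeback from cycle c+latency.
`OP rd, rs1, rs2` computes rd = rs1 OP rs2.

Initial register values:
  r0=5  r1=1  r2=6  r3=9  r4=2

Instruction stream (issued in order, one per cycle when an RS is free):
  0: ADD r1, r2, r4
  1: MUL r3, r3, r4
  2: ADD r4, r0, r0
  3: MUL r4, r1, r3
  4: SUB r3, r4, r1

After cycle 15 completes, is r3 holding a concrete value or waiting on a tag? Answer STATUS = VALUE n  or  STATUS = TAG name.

  c1: issue ADD r1<-Add1  regs: r0:5,r1:Add1,r2:6,r3:9,r4:2
  c2: issue MUL r3<-Mul1  regs: r0:5,r1:Add1,r2:6,r3:Mul1,r4:2
  c3: issue ADD r4<-Add2  regs: r0:5,r1:Add1,r2:6,r3:Mul1,r4:Add2
  c4: CDB Add1=8; issue MUL r4<-Mul2  regs: r0:5,r1:8,r2:6,r3:Mul1,r4:Mul2
  c5: issue SUB r3<-Add1  regs: r0:5,r1:8,r2:6,r3:Add1,r4:Mul2
  c6: CDB Add2=10  regs: r0:5,r1:8,r2:6,r3:Add1,r4:Mul2
  c7: CDB Mul1=18  regs: r0:5,r1:8,r2:6,r3:Add1,r4:Mul2
  c8: -  regs: r0:5,r1:8,r2:6,r3:Add1,r4:Mul2
  c9: -  regs: r0:5,r1:8,r2:6,r3:Add1,r4:Mul2
  c10: -  regs: r0:5,r1:8,r2:6,r3:Add1,r4:Mul2
  c11: -  regs: r0:5,r1:8,r2:6,r3:Add1,r4:Mul2
  c12: CDB Mul2=144  regs: r0:5,r1:8,r2:6,r3:Add1,r4:144
  c13: -  regs: r0:5,r1:8,r2:6,r3:Add1,r4:144
  c14: -  regs: r0:5,r1:8,r2:6,r3:Add1,r4:144
  c15: CDB Add1=136  regs: r0:5,r1:8,r2:6,r3:136,r4:144

STATUS = VALUE 136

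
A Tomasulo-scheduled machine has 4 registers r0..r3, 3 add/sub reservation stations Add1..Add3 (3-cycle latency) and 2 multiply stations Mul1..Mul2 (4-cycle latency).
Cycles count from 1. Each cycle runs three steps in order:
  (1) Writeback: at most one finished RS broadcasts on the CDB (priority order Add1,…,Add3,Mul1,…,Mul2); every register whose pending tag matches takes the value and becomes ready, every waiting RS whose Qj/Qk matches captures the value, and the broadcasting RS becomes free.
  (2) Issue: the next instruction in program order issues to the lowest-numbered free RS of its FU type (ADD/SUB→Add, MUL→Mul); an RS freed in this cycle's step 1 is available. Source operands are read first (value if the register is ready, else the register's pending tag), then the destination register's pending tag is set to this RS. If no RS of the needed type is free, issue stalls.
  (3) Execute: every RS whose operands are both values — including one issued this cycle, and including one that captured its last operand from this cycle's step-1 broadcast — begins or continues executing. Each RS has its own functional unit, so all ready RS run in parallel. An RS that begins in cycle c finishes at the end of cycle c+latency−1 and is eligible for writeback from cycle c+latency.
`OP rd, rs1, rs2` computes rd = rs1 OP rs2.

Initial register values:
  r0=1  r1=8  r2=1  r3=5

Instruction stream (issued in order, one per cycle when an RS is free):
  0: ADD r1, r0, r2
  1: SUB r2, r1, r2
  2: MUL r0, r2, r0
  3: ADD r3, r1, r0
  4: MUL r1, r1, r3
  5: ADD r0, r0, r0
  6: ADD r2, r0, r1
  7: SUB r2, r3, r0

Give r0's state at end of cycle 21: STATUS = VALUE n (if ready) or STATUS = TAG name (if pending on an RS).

  c1: issue ADD r1<-Add1  regs: r0:1,r1:Add1,r2:1,r3:5
  c2: issue SUB r2<-Add2  regs: r0:1,r1:Add1,r2:Add2,r3:5
  c3: issue MUL r0<-Mul1  regs: r0:Mul1,r1:Add1,r2:Add2,r3:5
  c4: CDB Add1=2; issue ADD r3<-Add1  regs: r0:Mul1,r1:2,r2:Add2,r3:Add1
  c5: issue MUL r1<-Mul2  regs: r0:Mul1,r1:Mul2,r2:Add2,r3:Add1
  c6: issue ADD r0<-Add3  regs: r0:Add3,r1:Mul2,r2:Add2,r3:Add1
  c7: CDB Add2=1; issue ADD r2<-Add2  regs: r0:Add3,r1:Mul2,r2:Add2,r3:Add1
  c8: stall  regs: r0:Add3,r1:Mul2,r2:Add2,r3:Add1
  c9: stall  regs: r0:Add3,r1:Mul2,r2:Add2,r3:Add1
  c10: stall  regs: r0:Add3,r1:Mul2,r2:Add2,r3:Add1
  c11: CDB Mul1=1; stall  regs: r0:Add3,r1:Mul2,r2:Add2,r3:Add1
  c12: stall  regs: r0:Add3,r1:Mul2,r2:Add2,r3:Add1
  c13: stall  regs: r0:Add3,r1:Mul2,r2:Add2,r3:Add1
  c14: CDB Add1=3; issue SUB r2<-Add1  regs: r0:Add3,r1:Mul2,r2:Add1,r3:3
  c15: CDB Add3=2  regs: r0:2,r1:Mul2,r2:Add1,r3:3
  c16: -  regs: r0:2,r1:Mul2,r2:Add1,r3:3
  c17: -  regs: r0:2,r1:Mul2,r2:Add1,r3:3
  c18: CDB Add1=1  regs: r0:2,r1:Mul2,r2:1,r3:3
  c19: CDB Mul2=6  regs: r0:2,r1:6,r2:1,r3:3
  c20: -  regs: r0:2,r1:6,r2:1,r3:3
  c21: -  regs: r0:2,r1:6,r2:1,r3:3

STATUS = VALUE 2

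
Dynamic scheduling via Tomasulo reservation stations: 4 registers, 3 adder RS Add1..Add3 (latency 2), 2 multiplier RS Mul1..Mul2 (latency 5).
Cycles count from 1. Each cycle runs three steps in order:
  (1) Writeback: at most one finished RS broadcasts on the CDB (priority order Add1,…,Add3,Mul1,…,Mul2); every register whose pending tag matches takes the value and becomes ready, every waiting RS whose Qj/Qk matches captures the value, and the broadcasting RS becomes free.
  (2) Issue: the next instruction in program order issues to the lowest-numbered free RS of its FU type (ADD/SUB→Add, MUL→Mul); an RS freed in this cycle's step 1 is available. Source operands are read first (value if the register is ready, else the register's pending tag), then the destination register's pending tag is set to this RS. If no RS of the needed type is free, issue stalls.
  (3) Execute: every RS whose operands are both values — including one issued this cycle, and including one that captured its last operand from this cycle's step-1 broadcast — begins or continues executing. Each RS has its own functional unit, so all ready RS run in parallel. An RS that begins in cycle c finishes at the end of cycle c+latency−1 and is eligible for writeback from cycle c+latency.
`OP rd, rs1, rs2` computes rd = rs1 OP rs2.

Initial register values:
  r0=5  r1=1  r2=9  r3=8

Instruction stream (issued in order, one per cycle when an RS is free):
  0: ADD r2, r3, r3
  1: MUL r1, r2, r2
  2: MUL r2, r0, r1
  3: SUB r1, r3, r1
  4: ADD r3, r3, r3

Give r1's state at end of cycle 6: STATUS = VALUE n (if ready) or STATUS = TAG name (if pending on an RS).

cycle 1: issue ADD r2<-Add1 // r0:5,r1:1,r2:Add1,r3:8
cycle 2: issue MUL r1<-Mul1 // r0:5,r1:Mul1,r2:Add1,r3:8
cycle 3: CDB Add1=16; issue MUL r2<-Mul2 // r0:5,r1:Mul1,r2:Mul2,r3:8
cycle 4: issue SUB r1<-Add1 // r0:5,r1:Add1,r2:Mul2,r3:8
cycle 5: issue ADD r3<-Add2 // r0:5,r1:Add1,r2:Mul2,r3:Add2
cycle 6: - // r0:5,r1:Add1,r2:Mul2,r3:Add2

STATUS = TAG Add1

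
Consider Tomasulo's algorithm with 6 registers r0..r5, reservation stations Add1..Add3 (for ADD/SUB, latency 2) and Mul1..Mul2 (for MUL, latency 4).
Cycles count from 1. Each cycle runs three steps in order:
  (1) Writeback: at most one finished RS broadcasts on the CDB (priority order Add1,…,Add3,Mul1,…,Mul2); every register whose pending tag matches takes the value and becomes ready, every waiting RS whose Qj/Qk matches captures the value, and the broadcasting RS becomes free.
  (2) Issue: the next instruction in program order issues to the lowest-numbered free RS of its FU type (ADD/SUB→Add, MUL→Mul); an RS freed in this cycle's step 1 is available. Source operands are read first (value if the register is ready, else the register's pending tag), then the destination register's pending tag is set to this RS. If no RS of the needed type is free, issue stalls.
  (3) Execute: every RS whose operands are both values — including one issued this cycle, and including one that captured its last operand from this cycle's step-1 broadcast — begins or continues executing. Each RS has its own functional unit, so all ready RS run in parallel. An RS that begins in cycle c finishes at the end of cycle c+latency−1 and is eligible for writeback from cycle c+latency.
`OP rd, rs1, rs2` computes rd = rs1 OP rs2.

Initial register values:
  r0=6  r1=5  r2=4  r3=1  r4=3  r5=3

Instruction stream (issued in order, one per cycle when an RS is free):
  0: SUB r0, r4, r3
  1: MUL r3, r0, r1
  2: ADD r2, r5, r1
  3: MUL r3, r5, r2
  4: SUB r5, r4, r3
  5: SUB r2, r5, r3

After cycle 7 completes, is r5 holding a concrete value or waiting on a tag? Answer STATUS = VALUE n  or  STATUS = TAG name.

  c1: issue SUB r0<-Add1  regs: r0:Add1,r1:5,r2:4,r3:1,r4:3,r5:3
  c2: issue MUL r3<-Mul1  regs: r0:Add1,r1:5,r2:4,r3:Mul1,r4:3,r5:3
  c3: CDB Add1=2; issue ADD r2<-Add1  regs: r0:2,r1:5,r2:Add1,r3:Mul1,r4:3,r5:3
  c4: issue MUL r3<-Mul2  regs: r0:2,r1:5,r2:Add1,r3:Mul2,r4:3,r5:3
  c5: CDB Add1=8; issue SUB r5<-Add1  regs: r0:2,r1:5,r2:8,r3:Mul2,r4:3,r5:Add1
  c6: issue SUB r2<-Add2  regs: r0:2,r1:5,r2:Add2,r3:Mul2,r4:3,r5:Add1
  c7: CDB Mul1=10  regs: r0:2,r1:5,r2:Add2,r3:Mul2,r4:3,r5:Add1

STATUS = TAG Add1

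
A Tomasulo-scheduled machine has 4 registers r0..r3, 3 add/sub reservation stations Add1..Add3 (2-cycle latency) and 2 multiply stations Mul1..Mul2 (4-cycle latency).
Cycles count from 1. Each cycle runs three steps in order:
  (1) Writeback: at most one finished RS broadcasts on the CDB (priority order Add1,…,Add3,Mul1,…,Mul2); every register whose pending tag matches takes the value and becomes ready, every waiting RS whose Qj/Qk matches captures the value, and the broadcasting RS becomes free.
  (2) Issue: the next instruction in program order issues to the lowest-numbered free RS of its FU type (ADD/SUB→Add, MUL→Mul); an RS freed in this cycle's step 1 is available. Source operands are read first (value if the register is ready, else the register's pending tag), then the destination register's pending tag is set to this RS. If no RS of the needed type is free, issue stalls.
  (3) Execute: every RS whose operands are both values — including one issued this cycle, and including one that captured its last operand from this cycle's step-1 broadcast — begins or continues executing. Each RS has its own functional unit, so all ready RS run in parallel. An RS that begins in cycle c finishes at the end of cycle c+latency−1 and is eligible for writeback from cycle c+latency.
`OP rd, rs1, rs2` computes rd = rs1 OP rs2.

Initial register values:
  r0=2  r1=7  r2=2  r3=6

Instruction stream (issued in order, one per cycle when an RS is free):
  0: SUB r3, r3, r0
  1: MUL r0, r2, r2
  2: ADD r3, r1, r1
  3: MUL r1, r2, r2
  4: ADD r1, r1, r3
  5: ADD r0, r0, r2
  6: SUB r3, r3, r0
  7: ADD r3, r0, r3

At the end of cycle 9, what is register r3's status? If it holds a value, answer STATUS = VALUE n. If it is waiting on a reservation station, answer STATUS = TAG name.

STATUS = TAG Add2

c1: issue SUB r3<-Add1 | r0:2,r1:7,r2:2,r3:Add1
c2: issue MUL r0<-Mul1 | r0:Mul1,r1:7,r2:2,r3:Add1
c3: CDB Add1=4; issue ADD r3<-Add1 | r0:Mul1,r1:7,r2:2,r3:Add1
c4: issue MUL r1<-Mul2 | r0:Mul1,r1:Mul2,r2:2,r3:Add1
c5: CDB Add1=14; issue ADD r1<-Add1 | r0:Mul1,r1:Add1,r2:2,r3:14
c6: CDB Mul1=4; issue ADD r0<-Add2 | r0:Add2,r1:Add1,r2:2,r3:14
c7: issue SUB r3<-Add3 | r0:Add2,r1:Add1,r2:2,r3:Add3
c8: CDB Add2=6; issue ADD r3<-Add2 | r0:6,r1:Add1,r2:2,r3:Add2
c9: CDB Mul2=4 | r0:6,r1:Add1,r2:2,r3:Add2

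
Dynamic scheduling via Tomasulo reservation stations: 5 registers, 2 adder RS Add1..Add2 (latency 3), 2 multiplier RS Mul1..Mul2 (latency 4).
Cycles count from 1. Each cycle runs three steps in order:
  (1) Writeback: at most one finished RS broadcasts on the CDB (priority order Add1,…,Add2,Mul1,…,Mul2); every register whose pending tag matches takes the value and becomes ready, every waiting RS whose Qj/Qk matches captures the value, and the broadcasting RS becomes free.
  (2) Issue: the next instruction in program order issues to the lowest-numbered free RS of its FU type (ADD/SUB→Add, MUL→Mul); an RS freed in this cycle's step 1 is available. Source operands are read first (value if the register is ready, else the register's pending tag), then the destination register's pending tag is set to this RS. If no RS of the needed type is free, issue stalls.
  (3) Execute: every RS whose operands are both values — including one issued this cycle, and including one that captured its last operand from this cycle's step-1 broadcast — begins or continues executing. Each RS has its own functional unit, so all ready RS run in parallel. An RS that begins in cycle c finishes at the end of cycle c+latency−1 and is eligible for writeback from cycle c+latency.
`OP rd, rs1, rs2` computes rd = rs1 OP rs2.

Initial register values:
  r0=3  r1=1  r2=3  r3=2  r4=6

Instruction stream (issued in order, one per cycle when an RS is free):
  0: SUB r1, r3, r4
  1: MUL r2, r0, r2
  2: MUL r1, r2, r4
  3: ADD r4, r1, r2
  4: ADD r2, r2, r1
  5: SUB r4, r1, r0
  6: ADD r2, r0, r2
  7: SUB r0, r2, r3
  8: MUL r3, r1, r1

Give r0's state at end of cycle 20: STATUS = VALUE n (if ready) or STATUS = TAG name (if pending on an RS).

STATUS = VALUE 64

  c1: issue SUB r1<-Add1  regs: r0:3,r1:Add1,r2:3,r3:2,r4:6
  c2: issue MUL r2<-Mul1  regs: r0:3,r1:Add1,r2:Mul1,r3:2,r4:6
  c3: issue MUL r1<-Mul2  regs: r0:3,r1:Mul2,r2:Mul1,r3:2,r4:6
  c4: CDB Add1=-4; issue ADD r4<-Add1  regs: r0:3,r1:Mul2,r2:Mul1,r3:2,r4:Add1
  c5: issue ADD r2<-Add2  regs: r0:3,r1:Mul2,r2:Add2,r3:2,r4:Add1
  c6: CDB Mul1=9; stall  regs: r0:3,r1:Mul2,r2:Add2,r3:2,r4:Add1
  c7: stall  regs: r0:3,r1:Mul2,r2:Add2,r3:2,r4:Add1
  c8: stall  regs: r0:3,r1:Mul2,r2:Add2,r3:2,r4:Add1
  c9: stall  regs: r0:3,r1:Mul2,r2:Add2,r3:2,r4:Add1
  c10: CDB Mul2=54; stall  regs: r0:3,r1:54,r2:Add2,r3:2,r4:Add1
  c11: stall  regs: r0:3,r1:54,r2:Add2,r3:2,r4:Add1
  c12: stall  regs: r0:3,r1:54,r2:Add2,r3:2,r4:Add1
  c13: CDB Add1=63; issue SUB r4<-Add1  regs: r0:3,r1:54,r2:Add2,r3:2,r4:Add1
  c14: CDB Add2=63; issue ADD r2<-Add2  regs: r0:3,r1:54,r2:Add2,r3:2,r4:Add1
  c15: stall  regs: r0:3,r1:54,r2:Add2,r3:2,r4:Add1
  c16: CDB Add1=51; issue SUB r0<-Add1  regs: r0:Add1,r1:54,r2:Add2,r3:2,r4:51
  c17: CDB Add2=66; issue MUL r3<-Mul1  regs: r0:Add1,r1:54,r2:66,r3:Mul1,r4:51
  c18: -  regs: r0:Add1,r1:54,r2:66,r3:Mul1,r4:51
  c19: -  regs: r0:Add1,r1:54,r2:66,r3:Mul1,r4:51
  c20: CDB Add1=64  regs: r0:64,r1:54,r2:66,r3:Mul1,r4:51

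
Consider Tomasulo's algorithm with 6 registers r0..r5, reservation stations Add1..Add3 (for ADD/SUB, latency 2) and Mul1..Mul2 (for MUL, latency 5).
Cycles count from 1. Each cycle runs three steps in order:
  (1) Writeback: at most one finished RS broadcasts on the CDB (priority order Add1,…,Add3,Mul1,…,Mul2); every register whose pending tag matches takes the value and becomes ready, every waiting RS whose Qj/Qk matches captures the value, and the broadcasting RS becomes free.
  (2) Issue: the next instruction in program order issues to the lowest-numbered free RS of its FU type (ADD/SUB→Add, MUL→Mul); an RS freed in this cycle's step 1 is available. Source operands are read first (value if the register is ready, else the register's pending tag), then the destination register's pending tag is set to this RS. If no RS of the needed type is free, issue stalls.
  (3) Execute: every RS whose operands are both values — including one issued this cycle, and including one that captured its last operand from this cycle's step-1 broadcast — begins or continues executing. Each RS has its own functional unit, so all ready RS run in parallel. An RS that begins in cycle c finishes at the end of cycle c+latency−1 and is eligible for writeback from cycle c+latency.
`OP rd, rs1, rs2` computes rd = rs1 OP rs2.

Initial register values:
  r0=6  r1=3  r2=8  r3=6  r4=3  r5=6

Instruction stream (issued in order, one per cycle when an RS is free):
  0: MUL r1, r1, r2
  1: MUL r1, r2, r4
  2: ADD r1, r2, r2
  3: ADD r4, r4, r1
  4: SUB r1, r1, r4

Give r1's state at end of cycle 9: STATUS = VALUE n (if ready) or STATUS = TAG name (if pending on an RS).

STATUS = VALUE -3

cycle 1: issue MUL r1<-Mul1 // r0:6,r1:Mul1,r2:8,r3:6,r4:3,r5:6
cycle 2: issue MUL r1<-Mul2 // r0:6,r1:Mul2,r2:8,r3:6,r4:3,r5:6
cycle 3: issue ADD r1<-Add1 // r0:6,r1:Add1,r2:8,r3:6,r4:3,r5:6
cycle 4: issue ADD r4<-Add2 // r0:6,r1:Add1,r2:8,r3:6,r4:Add2,r5:6
cycle 5: CDB Add1=16; issue SUB r1<-Add1 // r0:6,r1:Add1,r2:8,r3:6,r4:Add2,r5:6
cycle 6: CDB Mul1=24 // r0:6,r1:Add1,r2:8,r3:6,r4:Add2,r5:6
cycle 7: CDB Add2=19 // r0:6,r1:Add1,r2:8,r3:6,r4:19,r5:6
cycle 8: CDB Mul2=24 // r0:6,r1:Add1,r2:8,r3:6,r4:19,r5:6
cycle 9: CDB Add1=-3 // r0:6,r1:-3,r2:8,r3:6,r4:19,r5:6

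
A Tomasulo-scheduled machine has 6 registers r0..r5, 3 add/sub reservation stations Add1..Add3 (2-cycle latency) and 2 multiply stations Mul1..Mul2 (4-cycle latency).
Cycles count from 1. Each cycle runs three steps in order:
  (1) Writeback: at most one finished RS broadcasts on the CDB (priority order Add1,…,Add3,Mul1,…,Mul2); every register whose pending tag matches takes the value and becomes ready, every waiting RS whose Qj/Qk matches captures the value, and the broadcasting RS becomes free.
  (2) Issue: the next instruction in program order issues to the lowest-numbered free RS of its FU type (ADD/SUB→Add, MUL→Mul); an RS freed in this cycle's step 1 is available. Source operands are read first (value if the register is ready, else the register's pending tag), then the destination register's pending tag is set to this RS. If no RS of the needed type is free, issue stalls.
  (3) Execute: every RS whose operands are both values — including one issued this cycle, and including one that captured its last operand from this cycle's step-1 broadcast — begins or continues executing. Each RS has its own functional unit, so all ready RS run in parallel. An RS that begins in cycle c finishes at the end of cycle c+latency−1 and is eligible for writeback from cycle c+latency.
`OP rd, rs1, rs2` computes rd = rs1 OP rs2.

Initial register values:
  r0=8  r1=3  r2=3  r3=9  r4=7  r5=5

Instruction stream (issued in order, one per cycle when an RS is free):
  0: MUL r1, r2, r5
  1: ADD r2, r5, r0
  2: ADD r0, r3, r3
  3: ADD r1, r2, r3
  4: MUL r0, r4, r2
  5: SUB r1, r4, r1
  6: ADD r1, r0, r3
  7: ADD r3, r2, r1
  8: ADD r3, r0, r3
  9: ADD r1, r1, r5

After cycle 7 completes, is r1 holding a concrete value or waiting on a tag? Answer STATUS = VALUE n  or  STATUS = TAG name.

  c1: issue MUL r1<-Mul1  regs: r0:8,r1:Mul1,r2:3,r3:9,r4:7,r5:5
  c2: issue ADD r2<-Add1  regs: r0:8,r1:Mul1,r2:Add1,r3:9,r4:7,r5:5
  c3: issue ADD r0<-Add2  regs: r0:Add2,r1:Mul1,r2:Add1,r3:9,r4:7,r5:5
  c4: CDB Add1=13; issue ADD r1<-Add1  regs: r0:Add2,r1:Add1,r2:13,r3:9,r4:7,r5:5
  c5: CDB Add2=18; issue MUL r0<-Mul2  regs: r0:Mul2,r1:Add1,r2:13,r3:9,r4:7,r5:5
  c6: CDB Add1=22; issue SUB r1<-Add1  regs: r0:Mul2,r1:Add1,r2:13,r3:9,r4:7,r5:5
  c7: CDB Mul1=15; issue ADD r1<-Add2  regs: r0:Mul2,r1:Add2,r2:13,r3:9,r4:7,r5:5

STATUS = TAG Add2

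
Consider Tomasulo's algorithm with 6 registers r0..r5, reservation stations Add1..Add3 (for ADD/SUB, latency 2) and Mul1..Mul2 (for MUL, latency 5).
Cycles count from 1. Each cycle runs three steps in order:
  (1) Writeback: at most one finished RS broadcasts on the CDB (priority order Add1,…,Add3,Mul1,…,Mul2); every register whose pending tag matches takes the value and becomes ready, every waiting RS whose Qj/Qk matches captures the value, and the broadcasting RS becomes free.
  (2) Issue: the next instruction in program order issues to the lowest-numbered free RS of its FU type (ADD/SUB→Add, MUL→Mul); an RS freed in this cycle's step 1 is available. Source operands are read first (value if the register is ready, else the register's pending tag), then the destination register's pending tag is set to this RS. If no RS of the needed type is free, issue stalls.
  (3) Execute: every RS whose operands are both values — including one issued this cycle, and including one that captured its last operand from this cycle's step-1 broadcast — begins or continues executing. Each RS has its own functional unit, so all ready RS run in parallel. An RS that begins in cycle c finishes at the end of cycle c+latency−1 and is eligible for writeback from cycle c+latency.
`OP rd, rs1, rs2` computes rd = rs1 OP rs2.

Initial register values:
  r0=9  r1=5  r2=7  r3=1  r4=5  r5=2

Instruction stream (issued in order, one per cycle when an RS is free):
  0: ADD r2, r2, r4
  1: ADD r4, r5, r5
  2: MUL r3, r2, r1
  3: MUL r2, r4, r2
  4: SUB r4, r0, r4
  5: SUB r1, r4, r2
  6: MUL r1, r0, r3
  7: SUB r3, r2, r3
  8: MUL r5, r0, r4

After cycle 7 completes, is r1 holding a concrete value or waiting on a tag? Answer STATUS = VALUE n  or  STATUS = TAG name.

c1: issue ADD r2<-Add1 | r0:9,r1:5,r2:Add1,r3:1,r4:5,r5:2
c2: issue ADD r4<-Add2 | r0:9,r1:5,r2:Add1,r3:1,r4:Add2,r5:2
c3: CDB Add1=12; issue MUL r3<-Mul1 | r0:9,r1:5,r2:12,r3:Mul1,r4:Add2,r5:2
c4: CDB Add2=4; issue MUL r2<-Mul2 | r0:9,r1:5,r2:Mul2,r3:Mul1,r4:4,r5:2
c5: issue SUB r4<-Add1 | r0:9,r1:5,r2:Mul2,r3:Mul1,r4:Add1,r5:2
c6: issue SUB r1<-Add2 | r0:9,r1:Add2,r2:Mul2,r3:Mul1,r4:Add1,r5:2
c7: CDB Add1=5; stall | r0:9,r1:Add2,r2:Mul2,r3:Mul1,r4:5,r5:2

STATUS = TAG Add2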